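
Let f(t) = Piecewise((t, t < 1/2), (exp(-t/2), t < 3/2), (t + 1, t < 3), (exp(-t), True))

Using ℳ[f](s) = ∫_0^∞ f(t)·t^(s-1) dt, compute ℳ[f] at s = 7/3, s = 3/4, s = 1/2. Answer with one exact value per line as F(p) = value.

f breaks at 1/2, 3/2, 3 into 4 integrals to sum
piece [0, 1/2): integrate t against the kernel
piece [1/2, 3/2): integrate exp(-t/2) against the kernel
∫ over [3/2, 3) of (t + 1)·t^(s-1) joins the sum
[3, ∞) adds the kernel integral of exp(-t)

F(7/3) = 2**(2/3)*(-2240*2**(2/3)*uppergamma(7/3, 3/4) - 1107*3**(1/3) + 21 + 560*2**(1/3)*uppergamma(7/3, 3) + 2240*2**(2/3)*uppergamma(7/3, 1/4) + 6696*6**(1/3))/1120
F(3/4) = -23*2**(1/4)*3**(3/4)/21 - 2**(3/4)*uppergamma(3/4, 3/4) + uppergamma(3/4, 3) + 2**(1/4)/7 + 2**(3/4)*uppergamma(3/4, 1/4) + 64*3**(3/4)/21
F(1/2) = sqrt(2)*(-3*sqrt(3)/2 - sqrt(pi)*erfc(sqrt(3)/2) + sqrt(2)*sqrt(pi)*erfc(sqrt(3))/2 + 1/6 + sqrt(pi)*erfc(1/2) + 2*sqrt(6))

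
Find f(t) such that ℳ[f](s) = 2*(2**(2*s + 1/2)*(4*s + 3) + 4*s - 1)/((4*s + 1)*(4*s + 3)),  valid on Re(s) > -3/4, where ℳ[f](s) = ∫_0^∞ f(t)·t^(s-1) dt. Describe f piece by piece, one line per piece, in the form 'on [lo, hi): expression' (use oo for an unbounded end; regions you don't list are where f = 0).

reversing the power substitution: t**(3/2) on [0, 1); sqrt(t)/2 on [1, 2)
the shared t-power comes off first: t on [0, 1); 1/2 on [1, 2)
f breaks at 1 into 2 integrals to sum
piece [0, 1): integrate t**(3/4) against the kernel
on [1, 4): add ∫ t**(1/4)/2·t^(s-1) dt

on [0, 1): t**(3/4)
on [1, 4): t**(1/4)/2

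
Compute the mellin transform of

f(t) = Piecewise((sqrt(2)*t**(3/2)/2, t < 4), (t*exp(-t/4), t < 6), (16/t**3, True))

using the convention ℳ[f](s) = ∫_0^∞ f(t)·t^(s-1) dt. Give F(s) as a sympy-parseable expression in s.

undo the shared t-power: sqrt(2)*sqrt(t)/2 on [0, 4); exp(-t/4) on [4, 6); 16/t**4 on [6, ∞)
remove the common scale on t first: sqrt(t) on [0, 2); exp(-t/2) on [2, 3); t**(-4) on [3, ∞)
summing 3 kernel integrals split by 4, 6 yields ℳ[f](s)
for t in [0, 4): the term is ∫ sqrt(2)*t**(3/2)/2·t^(s-1)
the [4, 6) slice contributes ∫ t*exp(-t/4)·t^(s-1) dt
segment [6, ∞) carries 16/t**3; integrate it

2*2**s*(54*2**s*(s - 3)*(2*s + 3)*uppergamma(s + 1, 1) - 54*2**s*(s - 3)*(2*s + 3)*uppergamma(s + 1, 3/2) + 108*2**(s + 1/2)*(s - 3) - 3**s*(2*s + 3))/(27*(s - 3)*(2*s + 3))
  -3/2 < Re(s) < 3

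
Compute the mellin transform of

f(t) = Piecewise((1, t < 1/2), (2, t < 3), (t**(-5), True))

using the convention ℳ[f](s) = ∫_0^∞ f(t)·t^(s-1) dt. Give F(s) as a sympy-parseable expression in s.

(485*6**s*s - 2430*6**s - 243*s + 1215)/(243*2**s*s*(s - 5))
  0 < Re(s) < 5

peel off the shared t-power: t on [0, 1/2); 2*t on [1/2, 3); t**(-4) on [3, ∞)
the 3 pieces separated at 1/2, 3 each add one integral
on [0, 1/2) integrate f = 1 against the kernel
piece [1/2, 3): integrate 2 against the kernel
segment [3, ∞) carries t**(-5); integrate it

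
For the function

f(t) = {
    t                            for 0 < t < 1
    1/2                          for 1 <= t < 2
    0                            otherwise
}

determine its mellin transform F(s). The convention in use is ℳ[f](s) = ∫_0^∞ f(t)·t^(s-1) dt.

(2**s*(s + 1) + s - 1)/(2*s*(s + 1))
  Re(s) > -1

integrate the 2 segments split at 1, then add the results
the [0, 1) slice contributes ∫ t·t^(s-1) dt
for t in [1, 2): the term is ∫ 1/2·t^(s-1)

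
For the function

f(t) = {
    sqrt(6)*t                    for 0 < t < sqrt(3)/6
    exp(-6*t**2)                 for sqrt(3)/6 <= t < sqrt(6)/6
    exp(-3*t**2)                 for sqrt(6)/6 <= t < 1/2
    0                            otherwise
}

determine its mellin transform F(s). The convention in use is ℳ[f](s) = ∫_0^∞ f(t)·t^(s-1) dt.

reversing the power substitution: sqrt(6)*sqrt(t) on [0, 1/12); exp(-6*t) on [1/12, 1/6); exp(-3*t) on [1/6, 1/4)
invert the common scale on t to get sqrt(3)*sqrt(t) on [0, 1/6); exp(-3*t) on [1/6, 1/3); exp(-3*t/2) on [1/3, 1/2)
peel off the common scale on t: sqrt(t) on [0, 1/2); exp(-t) on [1/2, 1); exp(-t/2) on [1, 3/2)
the 3 pieces separated at sqrt(3)/6, sqrt(6)/6 each add one integral
over [0, sqrt(3)/6), the kernel integral of sqrt(6)*t enters the sum
piece [sqrt(3)/6, sqrt(6)/6): integrate exp(-6*t**2) against the kernel
[sqrt(6)/6, 1/2) adds the kernel integral of exp(-3*t**2)

(2**(s/2)*(s + 1)*uppergamma(s/2, 1/2) - 2**(s/2)*(s + 1)*uppergamma(s/2, 1) + 2**s*(s + 1)*uppergamma(s/2, 1/2) - 4**(s/2)*(s + 1)*uppergamma(s/2, 3/4) + sqrt(2))/(2*12**(s/2)*(s + 1))
  Re(s) > -1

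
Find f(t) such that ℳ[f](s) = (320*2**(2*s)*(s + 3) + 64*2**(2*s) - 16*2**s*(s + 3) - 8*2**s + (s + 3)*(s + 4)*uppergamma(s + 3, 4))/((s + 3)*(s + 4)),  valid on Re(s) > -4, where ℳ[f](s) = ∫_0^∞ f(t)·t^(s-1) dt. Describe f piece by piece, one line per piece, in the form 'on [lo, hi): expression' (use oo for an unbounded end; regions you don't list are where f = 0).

on [0, 2): t**4/2
on [2, 4): t**3*(t + 1)
on [4, oo): t**3*exp(-t)

peel off the shared t-power: t**3/2 on [0, 2); t**2*(t + 1) on [2, 4); t**2*exp(-t) on [4, ∞)
reversing the shared t-power: t/2 on [0, 2); t + 1 on [2, 4); exp(-t) on [4, ∞)
back out the common scale on t: t on [0, 1); 2*t + 1 on [1, 2); exp(-2*t) on [2, ∞)
along the cuts 2, 4, ℳ[f](s) splits into 3 integrals
piece [0, 2): integrate t**4/2 against the kernel
the [2, 4) slice contributes ∫ t**3*(t + 1)·t^(s-1) dt
∫ t**3*exp(-t)·t^(s-1) over [4, ∞)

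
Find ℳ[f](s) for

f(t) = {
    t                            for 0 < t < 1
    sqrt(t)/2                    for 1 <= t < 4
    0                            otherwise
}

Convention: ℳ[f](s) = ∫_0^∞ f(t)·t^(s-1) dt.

invert the shared t-power to get sqrt(t) on [0, 1); 1/2 on [1, 4)
undo the power substitution: t on [0, 1); 1/2 on [1, 2)
slice at 1, transform all 2 pieces, and sum them
for t in [0, 1): the term is ∫ t·t^(s-1)
on [1, 4): add ∫ sqrt(t)/2·t^(s-1) dt

(2**(2*s + 1)*(s + 1) + s)/((s + 1)*(2*s + 1))
  Re(s) > -1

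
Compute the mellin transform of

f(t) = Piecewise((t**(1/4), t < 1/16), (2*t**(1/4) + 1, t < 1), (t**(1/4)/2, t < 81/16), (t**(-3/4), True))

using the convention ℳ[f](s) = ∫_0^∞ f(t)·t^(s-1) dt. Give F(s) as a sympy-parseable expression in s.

invert the power substitution to get sqrt(t) on [0, 1/4); 2*sqrt(t) + 1 on [1/4, 1); sqrt(t)/2 on [1, 9/4); …
the power substitution comes off first: t on [0, 1/2); 2*t + 1 on [1/2, 1); t/2 on [1, 3/2); …
slice at 1/16, 1, 81/16, transform all 4 pieces, and sum them
over [0, 1/16), the kernel integral of t**(1/4) enters the sum
piece [1/16, 1): integrate (2*t**(1/4) + 1) against the kernel
on [1, 81/16): add ∫ t**(1/4)/2·t^(s-1) dt
piece [81/16, ∞): integrate t**(-3/4) against the kernel

(16**s*(4*s - 3) + 10*2**(4*s)*s*(4*s - 3) + 3*3**(4*s)*s*(4*s - 3) - 32*81**s*s*(4*s + 1)/27 - 6*s*(4*s - 3) - 4*s + 3)/(16**s*s*(4*s - 3)*(4*s + 1))
  -1/4 < Re(s) < 3/4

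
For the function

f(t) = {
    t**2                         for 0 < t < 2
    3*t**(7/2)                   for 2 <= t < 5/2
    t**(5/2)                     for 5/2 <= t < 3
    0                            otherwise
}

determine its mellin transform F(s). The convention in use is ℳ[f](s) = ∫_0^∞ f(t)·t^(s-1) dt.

(2**(s + 2)*(2*s + 5)*(2*s + 7) - 6*2**(s + 7/2)*(s + 2)*(2*s + 5) + 2*3**(s + 5/2)*(s + 2)*(2*s + 7) - 2*(5/2)**(s + 5/2)*(s + 2)*(2*s + 7) + 6*(5/2)**(s + 7/2)*(s + 2)*(2*s + 5))/((s + 2)*(2*s + 5)*(2*s + 7))
  Re(s) > -2

breakpoints 2, 5/2: one integral from each of the 3 segments
on [0, 2): add ∫ t**2·t^(s-1) dt
on [2, 5/2): add ∫ 3*t**(7/2)·t^(s-1) dt
[5/2, 3) adds the kernel integral of t**(5/2)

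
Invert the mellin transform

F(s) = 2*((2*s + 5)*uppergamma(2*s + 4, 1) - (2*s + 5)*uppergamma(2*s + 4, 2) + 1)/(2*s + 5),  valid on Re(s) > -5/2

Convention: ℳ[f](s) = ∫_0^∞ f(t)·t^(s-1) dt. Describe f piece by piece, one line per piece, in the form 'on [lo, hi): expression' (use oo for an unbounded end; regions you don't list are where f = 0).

peel off the shared t-power: sqrt(t) on [0, 1); exp(-sqrt(t)) on [1, 4)
back out the power substitution: t on [0, 1); exp(-t) on [1, 2)
slice at 1, transform all 2 pieces, and sum them
between 0 and 1 the integrand is t**(5/2)·t^(s-1)
for t in [1, 4): the term is ∫ t**2*exp(-sqrt(t))·t^(s-1)

on [0, 1): t**(5/2)
on [1, 4): t**2*exp(-sqrt(t))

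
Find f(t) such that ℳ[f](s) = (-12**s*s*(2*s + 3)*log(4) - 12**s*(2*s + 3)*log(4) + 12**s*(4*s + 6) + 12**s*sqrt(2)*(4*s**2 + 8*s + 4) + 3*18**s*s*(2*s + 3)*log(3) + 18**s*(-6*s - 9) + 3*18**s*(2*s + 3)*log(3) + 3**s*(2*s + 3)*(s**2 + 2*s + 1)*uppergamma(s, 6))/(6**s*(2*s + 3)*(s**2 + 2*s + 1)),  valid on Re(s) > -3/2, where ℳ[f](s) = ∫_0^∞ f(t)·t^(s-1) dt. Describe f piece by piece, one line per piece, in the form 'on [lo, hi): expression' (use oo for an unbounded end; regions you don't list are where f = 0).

along the cuts 2, 3, ℳ[f](s) splits into 3 integrals
∫ t**(3/2)·t^(s-1) over [0, 2)
for t in [2, 3): the term is ∫ t*log(t)·t^(s-1)
over [3, ∞), the kernel integral of exp(-2*t) enters the sum

on [0, 2): t**(3/2)
on [2, 3): t*log(t)
on [3, oo): exp(-2*t)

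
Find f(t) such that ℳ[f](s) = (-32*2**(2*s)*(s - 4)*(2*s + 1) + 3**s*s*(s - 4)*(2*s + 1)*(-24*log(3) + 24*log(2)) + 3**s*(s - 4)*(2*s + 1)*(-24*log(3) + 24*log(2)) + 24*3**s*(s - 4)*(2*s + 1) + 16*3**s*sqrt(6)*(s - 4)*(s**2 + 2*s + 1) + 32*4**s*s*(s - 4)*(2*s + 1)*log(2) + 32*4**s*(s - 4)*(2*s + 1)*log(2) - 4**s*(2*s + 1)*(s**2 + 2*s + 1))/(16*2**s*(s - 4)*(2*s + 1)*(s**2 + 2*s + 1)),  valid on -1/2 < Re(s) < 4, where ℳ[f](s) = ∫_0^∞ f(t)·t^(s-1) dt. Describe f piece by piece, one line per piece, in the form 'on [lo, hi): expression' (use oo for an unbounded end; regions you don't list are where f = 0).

on [0, 3/2): sqrt(t)
on [3/2, 2): t*log(t)
on [2, oo): t**(-4)

summing 3 kernel integrals split by 3/2, 2 yields ℳ[f](s)
∫ sqrt(t)·t^(s-1) over [0, 3/2)
[3/2, 2) adds the kernel integral of t*log(t)
the [2, ∞) slice contributes ∫ t**(-4)·t^(s-1) dt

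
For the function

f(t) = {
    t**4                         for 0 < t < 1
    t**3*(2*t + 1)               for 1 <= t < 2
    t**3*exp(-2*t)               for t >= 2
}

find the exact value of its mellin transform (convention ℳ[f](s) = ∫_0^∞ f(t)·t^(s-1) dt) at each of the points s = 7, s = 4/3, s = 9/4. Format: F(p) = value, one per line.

reversing the shared t-power: t**2 on [0, 1); t*(2*t + 1) on [1, 2); t*exp(-2*t) on [2, ∞)
undo the shared t-power: t on [0, 1); 2*t + 1 on [1, 2); exp(-2*t) on [2, ∞)
along the cuts 1, 2, ℳ[f](s) splits into 3 integrals
between 0 and 1 the integrand is t**4·t^(s-1)
segment [1, 2) carries t**3*(2*t + 1); integrate it
∫ t**3*exp(-2*t)·t^(s-1) over [2, ∞)

F(7) = 153527*exp(-4)/8 + 52203/110
F(4/3) = -87/208 + 2**(2/3)*uppergamma(13/3, 4)/32 + 204*2**(1/3)/13
F(9/4) = -184/525 + 2**(3/4)*uppergamma(21/4, 4)/64 + 13952*2**(1/4)/525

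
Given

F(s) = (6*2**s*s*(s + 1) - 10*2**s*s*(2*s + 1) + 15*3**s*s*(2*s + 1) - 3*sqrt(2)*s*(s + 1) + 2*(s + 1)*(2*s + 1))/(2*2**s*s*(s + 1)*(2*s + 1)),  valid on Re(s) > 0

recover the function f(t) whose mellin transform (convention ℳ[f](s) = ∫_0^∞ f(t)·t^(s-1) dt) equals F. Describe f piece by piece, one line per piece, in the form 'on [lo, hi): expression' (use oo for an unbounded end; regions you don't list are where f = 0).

on [0, 1/2): 1
on [1/2, 1): 3*sqrt(t)/2
on [1, 3/2): 5*t

along the cuts 1/2, 1, ℳ[f](s) splits into 3 integrals
∫ 1·t^(s-1) over [0, 1/2)
∫ over [1/2, 1) of 3*sqrt(t)/2·t^(s-1) joins the sum
the [1, 3/2) slice contributes ∫ 5*t·t^(s-1) dt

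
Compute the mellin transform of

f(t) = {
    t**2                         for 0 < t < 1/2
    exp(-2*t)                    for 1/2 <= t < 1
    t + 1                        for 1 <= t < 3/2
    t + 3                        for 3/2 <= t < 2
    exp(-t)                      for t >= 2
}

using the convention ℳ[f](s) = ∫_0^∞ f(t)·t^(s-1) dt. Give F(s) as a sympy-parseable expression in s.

split f at 1/2, 1, 3/2, 2: ℳ[f](s) collects 5 kernel integrals
piece [0, 1/2): integrate t**2 against the kernel
the [1/2, 1) slice contributes ∫ exp(-2*t)·t^(s-1) dt
∫ over [1, 3/2) of (t + 1)·t^(s-1) joins the sum
segment 3/2 to 2 holds (t + 3); add its integral
[2, ∞) adds the kernel integral of exp(-t)

(20*2**(2*s)*s*(s + 2) + 12*2**(2*s)*(s + 2) + 4*2**s*s*(s + 1)*(s + 2)*uppergamma(s, 2) - 8*2**s*s*(s + 2) - 4*2**s*(s + 2) - 8*3**s*s*(s + 2) - 8*3**s*(s + 2) + 4*s*(s + 1)*(s + 2)*uppergamma(s, 1) - 4*s*(s + 1)*(s + 2)*uppergamma(s, 2) + s*(s + 1))/(4*2**s*s*(s + 1)*(s + 2))
  Re(s) > -2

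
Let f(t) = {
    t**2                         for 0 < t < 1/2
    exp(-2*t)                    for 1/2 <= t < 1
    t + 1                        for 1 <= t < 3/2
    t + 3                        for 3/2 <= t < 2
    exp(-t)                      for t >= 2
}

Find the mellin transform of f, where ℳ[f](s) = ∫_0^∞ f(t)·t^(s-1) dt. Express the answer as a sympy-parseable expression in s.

(20*2**(2*s)*s*(s + 2) + 12*2**(2*s)*(s + 2) + 4*2**s*s*(s + 1)*(s + 2)*uppergamma(s, 2) - 8*2**s*s*(s + 2) - 4*2**s*(s + 2) - 8*3**s*s*(s + 2) - 8*3**s*(s + 2) + 4*s*(s + 1)*(s + 2)*uppergamma(s, 1) - 4*s*(s + 1)*(s + 2)*uppergamma(s, 2) + s*(s + 1))/(4*2**s*s*(s + 1)*(s + 2))
  Re(s) > -2

integrate the 5 segments split at 1/2, 1, 3/2, 2, then add the results
for t in [0, 1/2): the term is ∫ t**2·t^(s-1)
on [1/2, 1): add ∫ exp(-2*t)·t^(s-1) dt
on [1, 3/2): add ∫ (t + 1)·t^(s-1) dt
[3/2, 2) adds the kernel integral of (t + 3)
∫ exp(-t)·t^(s-1) over [2, ∞)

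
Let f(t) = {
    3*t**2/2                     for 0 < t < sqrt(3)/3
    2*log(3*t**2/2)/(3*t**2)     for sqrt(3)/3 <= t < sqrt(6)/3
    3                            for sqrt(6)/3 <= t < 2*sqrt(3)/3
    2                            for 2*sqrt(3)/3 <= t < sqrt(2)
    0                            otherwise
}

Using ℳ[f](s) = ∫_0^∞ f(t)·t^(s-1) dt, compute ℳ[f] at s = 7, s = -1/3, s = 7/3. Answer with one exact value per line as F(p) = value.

strip the power substitution: 3*t/2 on [0, 1/3); 2*log(3*t/2)/(3*t) on [1/3, 2/3); 3 on [2/3, 4/3); …
peel off the common scale on t: t/2 on [0, 1); 2*log(t/2)/t on [1, 2); 3 on [2, 4); …
invert the common scale on t to get t on [0, 1/2); log(t)/t on [1/2, 1); 3 on [1, 2); …
cuts at sqrt(3)/3, sqrt(6)/3, 2*sqrt(3)/3: linearity sums the 4 kernel integrals
segment 0 to sqrt(3)/3 holds 3*t**2/2; add its integral
piece [sqrt(3)/3, sqrt(6)/3): integrate 2*log(3*t**2/2)/(3*t**2) against the kernel
for t in [sqrt(6)/3, 2*sqrt(3)/3): the term is ∫ 3·t^(s-1)
[2*sqrt(3)/3, sqrt(2)) adds the kernel integral of 2

F(7) = sqrt(3)*(-12816*sqrt(2) + 1260*log(2) + 58279 + 194400*sqrt(6))/255150
F(-1/3) = 3**(1/6)*(-490*6**(5/6) - 735*2**(2/3) - 420*log(2) + 507 + 2115*2**(5/6))/490
F(7/3) = 3**(5/6)*(-2340*2**(1/6) + 104*2**(1/3) + 364*log(2) + 312*6**(1/6) + 2191)/546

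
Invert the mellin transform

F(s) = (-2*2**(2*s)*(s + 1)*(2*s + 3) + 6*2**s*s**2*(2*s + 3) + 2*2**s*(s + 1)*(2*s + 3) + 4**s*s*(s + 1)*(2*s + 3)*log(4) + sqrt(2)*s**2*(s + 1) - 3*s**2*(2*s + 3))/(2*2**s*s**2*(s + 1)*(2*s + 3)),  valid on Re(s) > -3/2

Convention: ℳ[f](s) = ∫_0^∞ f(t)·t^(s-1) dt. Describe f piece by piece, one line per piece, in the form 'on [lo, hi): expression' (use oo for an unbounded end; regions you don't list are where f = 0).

slice at 1/2, 1, transform all 3 pieces, and sum them
piece [0, 1/2): integrate t**(3/2) against the kernel
segment 1/2 to 1 holds 3*t; add its integral
on [1, 2) integrate f = log(t) against the kernel

on [0, 1/2): t**(3/2)
on [1/2, 1): 3*t
on [1, 2): log(t)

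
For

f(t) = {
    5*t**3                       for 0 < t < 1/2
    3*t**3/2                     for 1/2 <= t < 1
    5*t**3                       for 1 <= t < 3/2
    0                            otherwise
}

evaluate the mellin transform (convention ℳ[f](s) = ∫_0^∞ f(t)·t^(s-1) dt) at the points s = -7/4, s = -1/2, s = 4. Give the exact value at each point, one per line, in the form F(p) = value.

the 3 pieces separated at 1/2, 1 each add one integral
over [0, 1/2), the kernel integral of 5*t**3 enters the sum
for t in [1/2, 1): the term is ∫ 3*t**3/2·t^(s-1)
∫ over [1, 3/2) of 5*t**3·t^(s-1) joins the sum

F(-7/4) = -14/5 + 7*2**(3/4)/10 + 3*2**(3/4)*3**(1/4)
F(-1/2) = -7/5 + 7*sqrt(2)/40 + 9*sqrt(6)/4
F(4) = 20981/1792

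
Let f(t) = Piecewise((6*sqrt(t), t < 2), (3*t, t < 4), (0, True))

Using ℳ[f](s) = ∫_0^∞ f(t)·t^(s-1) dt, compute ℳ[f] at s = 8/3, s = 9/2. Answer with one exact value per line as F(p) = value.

F(8/3) = -72*2**(2/3)/11 + 288*2**(1/6)/19 + 1152*2**(1/3)/11
F(9/2) = 63552/55 - 192*sqrt(2)/11

summing 2 kernel integrals split by 2 yields ℳ[f](s)
piece [0, 2): integrate 6*sqrt(t) against the kernel
∫ 3*t·t^(s-1) over [2, 4)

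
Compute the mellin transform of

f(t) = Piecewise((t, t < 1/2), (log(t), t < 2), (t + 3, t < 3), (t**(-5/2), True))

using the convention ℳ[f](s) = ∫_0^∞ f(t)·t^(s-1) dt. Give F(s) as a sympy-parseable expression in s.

summing 4 kernel integrals split by 1/2, 2, 3 yields ℳ[f](s)
segment [0, 1/2) carries t; integrate it
on [1/2, 2): add ∫ log(t)·t^(s-1) dt
on [2, 3) integrate f = (t + 3) against the kernel
for t in [3, ∞): the term is ∫ t**(-5/2)·t^(s-1)

(-270*2**(2*s)*s**2*(2*s - 5) + 54*2**(2*s)*s*(s + 1)*(2*s - 5)*log(2) - 162*2**(2*s)*s*(2*s - 5) - 54*2**(2*s)*(s + 1)*(2*s - 5) - 4*sqrt(3)*6**s*s**2*(s + 1) + 324*6**s*s**2*(2*s - 5) + 162*6**s*s*(2*s - 5) + 27*s**2*(2*s - 5) + 54*s*(s + 1)*(2*s - 5)*log(2) + (2*s - 5)*(54*s + 54))/(54*2**s*s**2*(s + 1)*(2*s - 5))
  -1 < Re(s) < 5/2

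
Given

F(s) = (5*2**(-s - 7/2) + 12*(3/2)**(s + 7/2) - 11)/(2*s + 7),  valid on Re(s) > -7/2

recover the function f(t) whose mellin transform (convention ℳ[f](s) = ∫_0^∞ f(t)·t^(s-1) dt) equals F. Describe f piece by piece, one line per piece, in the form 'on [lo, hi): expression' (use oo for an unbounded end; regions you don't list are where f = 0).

integrate the 3 segments split at 1/2, 1, then add the results
piece [0, 1/2): integrate 3*t**(7/2) against the kernel
for t in [1/2, 1): the term is ∫ t**(7/2)/2·t^(s-1)
the [1, 3/2) slice contributes ∫ 6*t**(7/2)·t^(s-1) dt

on [0, 1/2): 3*t**(7/2)
on [1/2, 1): t**(7/2)/2
on [1, 3/2): 6*t**(7/2)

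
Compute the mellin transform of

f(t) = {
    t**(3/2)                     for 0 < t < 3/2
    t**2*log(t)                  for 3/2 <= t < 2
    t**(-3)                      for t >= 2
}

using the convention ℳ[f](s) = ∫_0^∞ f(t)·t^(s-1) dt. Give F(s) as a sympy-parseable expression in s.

remove the shared t-power first: sqrt(t) on [0, 3/2); t*log(t) on [3/2, 2); t**(-4) on [2, ∞)
decompose at 3/2, 2; ℳ[f](s) sums the 3 pieces' integrals
on [0, 3/2): add ∫ t**(3/2)·t^(s-1) dt
piece [3/2, 2): integrate t**2*log(t) against the kernel
piece [2, ∞): integrate t**(-3) against the kernel

(-32*2**(2*s)*(s - 3)*(2*s + 3) + 3**s*(s - 3)*(s + 1)*(2*s + 3)*(-18*log(3) + 18*log(2)) + 3**s*(s - 3)*(2*s + 3)*(-18*log(3) + 18*log(2)) + 18*3**s*(s - 3)*(2*s + 3) + 12*3**s*sqrt(6)*(s - 3)*(2*s + (s + 1)**2 + 3) + 32*4**s*(s - 3)*(s + 1)*(2*s + 3)*log(2) + 32*4**s*(s - 3)*(2*s + 3)*log(2) - 4**s*(2*s + 3)*(2*s + (s + 1)**2 + 3))/(8*2**s*(s - 3)*(2*s + 3)*(2*s + (s + 1)**2 + 3))
  -3/2 < Re(s) < 3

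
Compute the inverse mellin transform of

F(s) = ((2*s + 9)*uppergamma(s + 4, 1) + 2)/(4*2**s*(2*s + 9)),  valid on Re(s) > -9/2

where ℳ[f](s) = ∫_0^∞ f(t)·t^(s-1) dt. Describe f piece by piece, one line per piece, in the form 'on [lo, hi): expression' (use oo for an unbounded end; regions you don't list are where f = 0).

undo the shared t-power: 4*sqrt(2)*t**(5/2) on [0, 1/2); 4*t**2*exp(-2*t) on [1/2, ∞)
back out the common scale on t: t**(5/2) on [0, 1); t**2*exp(-t) on [1, ∞)
reversing the shared t-power: sqrt(t) on [0, 1); exp(-t) on [1, ∞)
summing 2 kernel integrals split by 1/2 yields ℳ[f](s)
between 0 and 1/2 the integrand is 4*sqrt(2)*t**(9/2)·t^(s-1)
between 1/2 and ∞ the integrand is 4*t**4*exp(-2*t)·t^(s-1)

on [0, 1/2): 4*sqrt(2)*t**(9/2)
on [1/2, oo): 4*t**4*exp(-2*t)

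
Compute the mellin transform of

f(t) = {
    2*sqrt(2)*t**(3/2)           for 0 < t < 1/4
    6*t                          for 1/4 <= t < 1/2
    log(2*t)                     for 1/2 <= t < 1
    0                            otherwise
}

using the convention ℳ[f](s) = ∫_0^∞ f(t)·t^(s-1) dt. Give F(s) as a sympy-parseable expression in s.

reversing the common scale on t: t**(3/2) on [0, 1/2); 3*t on [1/2, 1); log(t) on [1, 2)
linearity at 1/4, 1/2 turns ℳ[f](s) into 3 summed integrals
the [0, 1/4) slice contributes ∫ 2*sqrt(2)*t**(3/2)·t^(s-1) dt
over [1/4, 1/2), the kernel integral of 6*t enters the sum
on [1/2, 1): add ∫ log(2*t)·t^(s-1) dt

(-2*2**(2*s)*(s + 1)*(2*s + 3) + 6*2**s*s**2*(2*s + 3) + 2*2**s*(s + 1)*(2*s + 3) + 4**s*s*(s + 1)*(2*s + 3)*log(4) + sqrt(2)*s**2*(s + 1) - 3*s**2*(2*s + 3))/(2*2**(2*s)*s**2*(s + 1)*(2*s + 3))
  Re(s) > -3/2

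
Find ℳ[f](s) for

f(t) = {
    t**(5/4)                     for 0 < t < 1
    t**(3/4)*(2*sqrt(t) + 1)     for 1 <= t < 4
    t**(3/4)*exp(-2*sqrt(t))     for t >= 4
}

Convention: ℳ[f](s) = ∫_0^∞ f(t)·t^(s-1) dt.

2**(-4*s - 1)*(2**(2*s + 1/2)*(4*s + 3)*(4*s + 5)*uppergamma(2*s + 3/2, 4) + 2**(4*s + 4)*(-4*s - 3) - 2**(4*s + 4) + 2**(6*s + 9/2)*(20*s + 15) + 2**(6*s + 11/2))/((4*s + 3)*(4*s + 5))
  Re(s) > -5/4

back out the power substitution: t**(5/2) on [0, 1); t**(3/2)*(2*t + 1) on [1, 2); t**(3/2)*exp(-2*t) on [2, ∞)
strip the shared t-power: t**(3/2) on [0, 1); sqrt(t)*(2*t + 1) on [1, 2); sqrt(t)*exp(-2*t) on [2, ∞)
remove the shared t-power first: t on [0, 1); 2*t + 1 on [1, 2); exp(-2*t) on [2, ∞)
slice at 1, 4, transform all 3 pieces, and sum them
[0, 1) adds the kernel integral of t**(5/4)
segment 1 to 4 holds t**(3/4)*(2*sqrt(t) + 1); add its integral
for t in [4, ∞): the term is ∫ t**(3/4)*exp(-2*sqrt(t))·t^(s-1)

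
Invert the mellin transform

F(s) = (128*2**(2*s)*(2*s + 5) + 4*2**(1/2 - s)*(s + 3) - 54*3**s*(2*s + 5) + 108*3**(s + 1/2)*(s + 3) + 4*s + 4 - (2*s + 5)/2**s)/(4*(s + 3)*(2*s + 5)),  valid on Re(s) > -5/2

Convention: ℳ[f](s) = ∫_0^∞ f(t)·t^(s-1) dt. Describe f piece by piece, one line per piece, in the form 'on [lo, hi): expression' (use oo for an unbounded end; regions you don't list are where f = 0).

cuts at 1/2, 1, 3: linearity sums the 4 kernel integrals
for t in [0, 1/2): the term is ∫ 4*t**(5/2)·t^(s-1)
for t in [1/2, 1): the term is ∫ 2*t**3·t^(s-1)
the [1, 3) slice contributes ∫ 3*t**(5/2)/2·t^(s-1) dt
∫ t**3/2·t^(s-1) over [3, 4)

on [0, 1/2): 4*t**(5/2)
on [1/2, 1): 2*t**3
on [1, 3): 3*t**(5/2)/2
on [3, 4): t**3/2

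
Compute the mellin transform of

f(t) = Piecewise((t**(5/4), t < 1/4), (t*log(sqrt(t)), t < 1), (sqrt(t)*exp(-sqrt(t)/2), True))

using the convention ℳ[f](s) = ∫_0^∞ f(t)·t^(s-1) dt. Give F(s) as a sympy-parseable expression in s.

strip the power substitution: t**(5/2) on [0, 1/2); t**2*log(t) on [1/2, 1); t*exp(-t/2) on [1, ∞)
invert the shared t-power to get t**(3/2) on [0, 1/2); t*log(t) on [1/2, 1); exp(-t/2) on [1, ∞)
treat the 3 regions marked off by 1/4, 1 separately and sum
on [0, 1/4) integrate f = t**(5/4) against the kernel
the [1/4, 1) slice contributes ∫ t*log(sqrt(t))·t^(s-1) dt
∫ over [1, ∞) of sqrt(t)*exp(-sqrt(t)/2)·t^(s-1) joins the sum

(8*2**(4*s)*(4*s + 5)*(4*s + (2*s + 1)**2 + 3)*uppergamma(2*s + 1, 1/2) - 4*2**(2*s)*(4*s + 5) + 4*s + (2*s + 1)*(4*s + 5)*log(2) + (4*s + 5)*log(2) + sqrt(2)*(4*s + (2*s + 1)**2 + 3) + 5)/(2*2**(2*s)*(4*s + 5)*(4*s + (2*s + 1)**2 + 3))
  Re(s) > -5/4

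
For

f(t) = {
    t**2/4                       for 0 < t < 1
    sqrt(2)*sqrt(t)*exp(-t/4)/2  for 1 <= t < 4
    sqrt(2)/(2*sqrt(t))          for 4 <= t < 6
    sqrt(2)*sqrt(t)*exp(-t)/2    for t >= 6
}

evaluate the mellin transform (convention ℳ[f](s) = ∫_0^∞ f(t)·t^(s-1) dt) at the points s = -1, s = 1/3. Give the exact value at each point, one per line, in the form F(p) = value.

reversing the common scale on t: t**2 on [0, 1/2); sqrt(t)*exp(-t/2) on [1/2, 2); 1/(2*sqrt(t)) on [2, 3); …
invert the shared t-power to get t**(3/2) on [0, 1/2); exp(-t/2) on [1/2, 2); 1/(2*t) on [2, 3); …
cuts at 1, 4, 6: linearity sums the 4 kernel integrals
on [0, 1) integrate f = t**2/4 against the kernel
between 1 and 4 the integrand is sqrt(2)*sqrt(t)*exp(-t/4)/2·t^(s-1)
the [4, 6) slice contributes ∫ sqrt(2)/(2*sqrt(t))·t^(s-1) dt
∫ sqrt(2)*sqrt(t)*exp(-t)/2·t^(s-1) over [6, ∞)

F(-1) = -sqrt(2)*sqrt(pi)*erfc(1/2)/2 - sqrt(2)*exp(-1)/2 - sqrt(3)/54 - sqrt(2)*sqrt(pi)*erfc(sqrt(6)) + sqrt(3)*exp(-6)/3 + sqrt(2)/24 + sqrt(2)*sqrt(pi)*erfc(1)/2 + 1/4 + sqrt(2)*exp(-1/4)
F(1/3) = -2**(1/3)*3**(5/6) - 2*2**(1/6)*uppergamma(5/6, 1) + sqrt(2)*uppergamma(5/6, 6)/2 + 3/28 + 2*2**(1/6)*uppergamma(5/6, 1/4) + 3*2**(1/6)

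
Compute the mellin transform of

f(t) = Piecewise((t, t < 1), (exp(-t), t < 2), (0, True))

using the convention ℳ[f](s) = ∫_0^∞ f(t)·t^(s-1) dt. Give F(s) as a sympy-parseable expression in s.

decompose at 1; ℳ[f](s) sums the 2 pieces' integrals
segment 0 to 1 holds t; add its integral
segment [1, 2) carries exp(-t); integrate it

((s + 1)*uppergamma(s, 1) - (s + 1)*uppergamma(s, 2) + 1)/(s + 1)
  Re(s) > -1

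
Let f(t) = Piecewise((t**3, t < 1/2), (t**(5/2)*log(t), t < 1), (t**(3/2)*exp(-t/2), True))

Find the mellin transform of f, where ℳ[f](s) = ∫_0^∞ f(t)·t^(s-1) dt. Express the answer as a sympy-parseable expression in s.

reversing the shared t-power: t**2 on [0, 1/2); t**(3/2)*log(t) on [1/2, 1); sqrt(t)*exp(-t/2) on [1, ∞)
strip the shared t-power: t**(3/2) on [0, 1/2); t*log(t) on [1/2, 1); exp(-t/2) on [1, ∞)
split f at 1/2, 1: ℳ[f](s) collects 3 kernel integrals
segment [0, 1/2) carries t**3; integrate it
on [1/2, 1): add ∫ t**(5/2)*log(t)·t^(s-1) dt
over [1, ∞), the kernel integral of t**(3/2)*exp(-t/2) enters the sum

2**(-s - 7/2)*(2**(s + 11/2)*(-s - 3) + 2**(2*s + 5)*(s + 3)*(8*s + (2*s + 3)**2 + 16)*uppergamma(s + 3/2, 1/2) + 8*s + 4*(s + 3)*(2*s + 3)*log(2) + 8*(s + 3)*log(2) + sqrt(2)*(8*s + (2*s + 3)**2 + 16) + 24)/((s + 3)*(8*s + (2*s + 3)**2 + 16))
  Re(s) > -3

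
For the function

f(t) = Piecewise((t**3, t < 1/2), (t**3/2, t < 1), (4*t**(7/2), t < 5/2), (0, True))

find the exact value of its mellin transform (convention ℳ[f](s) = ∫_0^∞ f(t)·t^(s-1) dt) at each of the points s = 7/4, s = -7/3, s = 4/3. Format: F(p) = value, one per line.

breakpoints 1/2, 1: one integral from each of the 3 segments
∫ over [0, 1/2) of t**3·t^(s-1) joins the sum
over [1/2, 1), the kernel integral of t**3/2 enters the sum
the [1, 5/2) slice contributes ∫ 4*t**(7/2)·t^(s-1) dt

F(7/4) = -262/399 + 2**(1/4)/304 + 3125*2**(3/4)*5**(1/4)/84
F(-7/3) = -75/28 + 3*2**(1/3)/8 + 30*2**(5/6)*5**(1/6)/7
F(4/3) = -537/754 + 3*2**(2/3)/832 + 1875*2**(1/6)*5**(5/6)/116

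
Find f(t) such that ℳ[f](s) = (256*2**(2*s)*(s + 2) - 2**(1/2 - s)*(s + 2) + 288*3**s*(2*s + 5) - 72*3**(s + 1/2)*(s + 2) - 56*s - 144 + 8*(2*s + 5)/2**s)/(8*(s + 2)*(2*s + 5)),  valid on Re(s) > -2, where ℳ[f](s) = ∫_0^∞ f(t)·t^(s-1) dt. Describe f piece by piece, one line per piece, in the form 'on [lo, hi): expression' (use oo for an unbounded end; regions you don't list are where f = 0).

treat the 4 regions marked off by 1/2, 1, 3 separately and sum
for t in [0, 1/2): the term is ∫ 4*t**2·t^(s-1)
segment [1/2, 1) carries t**(5/2)/2; integrate it
on [1, 3): add ∫ 4*t**2·t^(s-1) dt
on [3, 4): add ∫ t**(5/2)/2·t^(s-1) dt

on [0, 1/2): 4*t**2
on [1/2, 1): t**(5/2)/2
on [1, 3): 4*t**2
on [3, 4): t**(5/2)/2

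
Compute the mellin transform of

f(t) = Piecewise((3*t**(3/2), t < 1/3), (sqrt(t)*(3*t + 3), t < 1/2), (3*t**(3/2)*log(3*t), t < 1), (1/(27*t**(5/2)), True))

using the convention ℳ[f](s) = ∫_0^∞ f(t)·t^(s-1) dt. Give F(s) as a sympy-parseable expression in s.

6**(-s - 1/2)*(-162*2**(s + 1/2)*(s - 5/2)*(s + 1/2)*(2*s + (s + 1/2)**2 + 2) - 162*2**(s + 1/2)*(s - 5/2)*(2*s + (s + 1/2)**2 + 2) - 81*3**(s + 1/2)*(s - 5/2)*(s + 1/2)**2*(s + 3/2)*log(3) + 81*3**(s + 1/2)*(s - 5/2)*(s + 1/2)**2*(s + 3/2)*log(2) - 81*3**(s + 1/2)*(s - 5/2)*(s + 1/2)*(s + 3/2)*log(3) + 81*3**(s + 1/2)*(s - 5/2)*(s + 1/2)*(s + 3/2)*log(2) + 81*3**(s + 1/2)*(s - 5/2)*(s + 1/2)*(s + 3/2) + 243*3**(s + 1/2)*(s - 5/2)*(s + 1/2)*(2*s + (s + 1/2)**2 + 2) + 162*3**(s + 1/2)*(s - 5/2)*(2*s + (s + 1/2)**2 + 2) + 162*6**(s + 1/2)*(s - 5/2)*(s + 1/2)**2*(s + 3/2)*log(3) - 162*6**(s + 1/2)*(s - 5/2)*(s + 1/2)*(s + 3/2) + 162*6**(s + 1/2)*(s - 5/2)*(s + 1/2)*(s + 3/2)*log(3) - 2*6**(s + 1/2)*(s + 1/2)*(s + 3/2)*(2*s + (s + 1/2)**2 + 2))/(54*(s - 5/2)*(s + 1/2)*(s + 3/2)*(2*s + (s + 1/2)**2 + 2))
  -3/2 < Re(s) < 5/2

reversing the shared t-power: 3*t on [0, 1/3); 3*t + 3 on [1/3, 1/2); 3*t*log(3*t) on [1/2, 1); …
remove the common scale on t first: t on [0, 1); t + 3 on [1, 3/2); t*log(t) on [3/2, 3); …
f breaks at 1/3, 1/2, 1 into 4 integrals to sum
segment 0 to 1/3 holds 3*t**(3/2); add its integral
∫ over [1/3, 1/2) of sqrt(t)*(3*t + 3)·t^(s-1) joins the sum
[1/2, 1) adds the kernel integral of 3*t**(3/2)*log(3*t)
∫ 1/(27*t**(5/2))·t^(s-1) over [1, ∞)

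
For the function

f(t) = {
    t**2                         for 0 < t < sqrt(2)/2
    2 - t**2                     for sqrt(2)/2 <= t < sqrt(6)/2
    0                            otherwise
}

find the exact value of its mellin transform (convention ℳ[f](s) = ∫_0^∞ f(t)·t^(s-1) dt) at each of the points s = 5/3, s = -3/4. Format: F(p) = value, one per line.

F(5/3) = 3*2**(1/6)*(-34 + 29*3**(5/6))/220
F(-3/4) = 2*2**(3/8)*(78 - 29*3**(5/8))/45

remove the power substitution first: t on [0, 1/2); 2 - t on [1/2, 3/2)
slice at sqrt(2)/2, transform all 2 pieces, and sum them
[0, sqrt(2)/2) adds the kernel integral of t**2
on [sqrt(2)/2, sqrt(6)/2) integrate f = (2 - t**2) against the kernel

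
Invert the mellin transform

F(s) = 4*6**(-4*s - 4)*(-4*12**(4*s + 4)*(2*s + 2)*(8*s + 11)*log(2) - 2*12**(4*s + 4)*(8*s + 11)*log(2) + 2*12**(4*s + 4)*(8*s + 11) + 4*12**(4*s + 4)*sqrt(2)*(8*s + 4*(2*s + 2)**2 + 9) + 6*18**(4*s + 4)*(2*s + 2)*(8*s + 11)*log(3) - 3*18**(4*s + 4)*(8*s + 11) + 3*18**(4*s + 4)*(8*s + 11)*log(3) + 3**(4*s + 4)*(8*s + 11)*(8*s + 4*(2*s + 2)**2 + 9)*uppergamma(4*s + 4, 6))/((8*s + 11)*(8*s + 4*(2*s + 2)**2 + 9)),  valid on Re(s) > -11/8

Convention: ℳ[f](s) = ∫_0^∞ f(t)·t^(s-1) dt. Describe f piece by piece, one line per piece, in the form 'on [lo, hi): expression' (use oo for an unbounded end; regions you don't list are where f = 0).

on [0, 16): t**(11/8)
on [16, 81): t**(5/4)*log(t**(1/4))
on [81, oo): t*exp(-2*t**(1/4))

invert the power substitution to get t**(11/4) on [0, 4); t**(5/2)*log(sqrt(t)) on [4, 9); t**2*exp(-2*sqrt(t)) on [9, ∞)
undo the shared t-power: t**(3/4) on [0, 4); sqrt(t)*log(sqrt(t)) on [4, 9); exp(-2*sqrt(t)) on [9, ∞)
invert the power substitution to get t**(3/2) on [0, 2); t*log(t) on [2, 3); exp(-2*t) on [3, ∞)
treat the 3 regions marked off by 16, 81 separately and sum
the [0, 16) slice contributes ∫ t**(11/8)·t^(s-1) dt
∫ t**(5/4)*log(t**(1/4))·t^(s-1) over [16, 81)
for t in [81, ∞): the term is ∫ t*exp(-2*t**(1/4))·t^(s-1)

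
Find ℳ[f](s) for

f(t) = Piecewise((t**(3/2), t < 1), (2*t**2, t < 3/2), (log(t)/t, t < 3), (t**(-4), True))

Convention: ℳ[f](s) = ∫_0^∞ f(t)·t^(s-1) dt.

(324*2**s*(s - 4)*(s + 2)*(s**2 - 2*s + 1) - 324*2**s*(s - 4)*(2*s + 3)*(s**2 - 2*s + 1) - 108*3**s*s*(s - 4)*(s + 2)*(2*s + 3)*log(3) + 108*3**s*s*(s - 4)*(s + 2)*(2*s + 3)*log(2) - 108*3**s*(s - 4)*(s + 2)*(2*s + 3)*log(2) + 108*3**s*(s - 4)*(s + 2)*(2*s + 3) + 108*3**s*(s - 4)*(s + 2)*(2*s + 3)*log(3) + 729*3**s*(s - 4)*(2*s + 3)*(s**2 - 2*s + 1) + 54*6**s*s*(s - 4)*(s + 2)*(2*s + 3)*log(3) - 54*6**s*(s - 4)*(s + 2)*(2*s + 3)*log(3) - 54*6**s*(s - 4)*(s + 2)*(2*s + 3) - 2*6**s*(s + 2)*(2*s + 3)*(s**2 - 2*s + 1))/(162*2**s*(s - 4)*(s + 2)*(2*s + 3)*(s**2 - 2*s + 1))
  -3/2 < Re(s) < 4

breakpoints 1, 3/2, 3: one integral from each of the 4 segments
the [0, 1) slice contributes ∫ t**(3/2)·t^(s-1) dt
[1, 3/2) adds the kernel integral of 2*t**2
∫ over [3/2, 3) of log(t)/t·t^(s-1) joins the sum
∫ t**(-4)·t^(s-1) over [3, ∞)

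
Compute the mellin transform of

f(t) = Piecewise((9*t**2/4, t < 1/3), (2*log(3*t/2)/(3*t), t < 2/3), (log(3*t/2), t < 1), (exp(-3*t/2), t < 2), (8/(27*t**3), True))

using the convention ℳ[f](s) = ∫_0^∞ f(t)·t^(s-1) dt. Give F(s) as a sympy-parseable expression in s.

(108*2**s*s**2*(s - 3)*(s + 2)*(s**2 - 2*s + 1)*uppergamma(s, 3/2) - 108*2**s*s**2*(s - 3)*(s + 2)*(s**2 - 2*s + 1)*uppergamma(s, 3) - 108*2**s*s**2*(s - 3)*(s + 2) + 108*2**s*(s - 3)*(s + 2)*(s**2 - 2*s + 1) - 108*3**s*s*(s - 3)*(s + 2)*(s**2 - 2*s + 1)*log(2) + 108*3**s*s*(s - 3)*(s + 2)*(s**2 - 2*s + 1)*log(3) - 108*3**s*(s - 3)*(s + 2)*(s**2 - 2*s + 1) - 4*6**s*s**2*(s + 2)*(s**2 - 2*s + 1) + 216*s**3*(s - 3)*(s + 2)*log(2) - 216*s**2*(s - 3)*(s + 2)*log(2) + 216*s**2*(s - 3)*(s + 2) + 27*s**2*(s - 3)*(s**2 - 2*s + 1))/(108*3**s*s**2*(s - 3)*(s + 2)*(s**2 - 2*s + 1))
  -2 < Re(s) < 3

invert the common scale on t to get t**2 on [0, 1/2); log(t)/t on [1/2, 1); log(t) on [1, 3/2); …
f breaks at 1/3, 2/3, 1, 2 into 5 integrals to sum
on [0, 1/3) integrate f = 9*t**2/4 against the kernel
segment [1/3, 2/3) carries 2*log(3*t/2)/(3*t); integrate it
piece [2/3, 1): integrate log(3*t/2) against the kernel
∫ over [1, 2) of exp(-3*t/2)·t^(s-1) joins the sum
on [2, ∞): add ∫ 8/(27*t**3)·t^(s-1) dt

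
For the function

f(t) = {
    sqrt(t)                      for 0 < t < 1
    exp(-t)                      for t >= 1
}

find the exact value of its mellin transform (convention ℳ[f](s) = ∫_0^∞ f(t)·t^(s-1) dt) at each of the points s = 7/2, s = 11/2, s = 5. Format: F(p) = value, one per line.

F(7/2) = (E*(2 + 15*sqrt(pi)*erfc(1)) + 58)*exp(-1)/8
F(11/2) = (E*(16 + 2835*sqrt(pi)*erfc(1)) + 11490)*exp(-1)/96
F(5) = 2/11 + 65*exp(-1)

breakpoints 1: one integral from each of the 2 segments
between 0 and 1 the integrand is sqrt(t)·t^(s-1)
∫ exp(-t)·t^(s-1) over [1, ∞)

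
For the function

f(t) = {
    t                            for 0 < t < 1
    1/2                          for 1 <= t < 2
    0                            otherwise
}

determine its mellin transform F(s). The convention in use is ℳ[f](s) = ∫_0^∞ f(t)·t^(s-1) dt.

(2**s*(s + 1) + s - 1)/(2*s*(s + 1))
  Re(s) > -1

breakpoints 1: one integral from each of the 2 segments
piece [0, 1): integrate t against the kernel
on [1, 2) integrate f = 1/2 against the kernel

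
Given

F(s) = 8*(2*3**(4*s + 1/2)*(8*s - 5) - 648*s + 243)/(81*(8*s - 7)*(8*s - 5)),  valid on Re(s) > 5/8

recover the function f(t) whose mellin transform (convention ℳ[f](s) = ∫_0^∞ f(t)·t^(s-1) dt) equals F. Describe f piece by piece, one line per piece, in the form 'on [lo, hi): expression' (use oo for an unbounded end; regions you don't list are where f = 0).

undo the shared t-power: t**(3/8) on [0, 1); 2*t**(1/8) on [1, 81)
back out the power substitution: t**(3/4) on [0, 1); 2*t**(1/4) on [1, 9)
undo the power substitution: t**(3/2) on [0, 1); 2*sqrt(t) on [1, 3)
treat the 2 regions marked off by 1 separately and sum
on [0, 1): add ∫ t**(-5/8)·t^(s-1) dt
for t in [1, 81): the term is ∫ 2/t**(7/8)·t^(s-1)

on [0, 1): t**(-5/8)
on [1, 81): 2/t**(7/8)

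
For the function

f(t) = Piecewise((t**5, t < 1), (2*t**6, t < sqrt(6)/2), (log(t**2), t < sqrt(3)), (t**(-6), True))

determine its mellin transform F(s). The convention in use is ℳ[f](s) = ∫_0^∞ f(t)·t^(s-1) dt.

2**(-s/2 - 1)*(324*2**(s/2 + 1)*(s/2 - 3)*(s/2 + 3)*(-s + (s/2 + 1)**2 - 1) - 324*2**(s/2 + 1)*(s/2 - 3)*(s + 5)*(-s + (s/2 + 1)**2 - 1) - 108*3**(s/2 + 1)*(s/2 - 3)*(s/2 + 1)*(s/2 + 3)*(s + 5)*log(3) + 108*3**(s/2 + 1)*(s/2 - 3)*(s/2 + 1)*(s/2 + 3)*(s + 5)*log(2) - 108*3**(s/2 + 1)*(s/2 - 3)*(s/2 + 3)*(s + 5)*log(2) + 108*3**(s/2 + 1)*(s/2 - 3)*(s/2 + 3)*(s + 5) + 108*3**(s/2 + 1)*(s/2 - 3)*(s/2 + 3)*(s + 5)*log(3) + 729*3**(s/2 + 1)*(s/2 - 3)*(s + 5)*(-s + (s/2 + 1)**2 - 1) + 54*6**(s/2 + 1)*(s/2 - 3)*(s/2 + 1)*(s/2 + 3)*(s + 5)*log(3) - 54*6**(s/2 + 1)*(s/2 - 3)*(s/2 + 3)*(s + 5)*log(3) - 54*6**(s/2 + 1)*(s/2 - 3)*(s/2 + 3)*(s + 5) - 2*6**(s/2 + 1)*(s/2 + 3)*(s + 5)*(-s + (s/2 + 1)**2 - 1))/(324*(s/2 - 3)*(s/2 + 3)*(s + 5)*(-s + (s/2 + 1)**2 - 1))
  -5 < Re(s) < 6

undo the power substitution: t**(5/2) on [0, 1); 2*t**3 on [1, 3/2); log(t) on [3/2, 3); …
the shared t-power comes off first: t**(3/2) on [0, 1); 2*t**2 on [1, 3/2); log(t)/t on [3/2, 3); …
the 4 pieces separated at 1, sqrt(6)/2, sqrt(3) each add one integral
∫ over [0, 1) of t**5·t^(s-1) joins the sum
the [1, sqrt(6)/2) slice contributes ∫ 2*t**6·t^(s-1) dt
segment [sqrt(6)/2, sqrt(3)) carries log(t**2); integrate it
between sqrt(3) and ∞ the integrand is t**(-6)·t^(s-1)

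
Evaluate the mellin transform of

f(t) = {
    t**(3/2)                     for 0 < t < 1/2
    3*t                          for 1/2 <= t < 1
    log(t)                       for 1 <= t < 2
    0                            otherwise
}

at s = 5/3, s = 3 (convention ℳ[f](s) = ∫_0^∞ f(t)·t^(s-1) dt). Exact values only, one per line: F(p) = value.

F(5/3) = -18*2**(2/3)/25 - 9*2**(1/3)/64 + 3*2**(5/6)/152 + 6*2**(2/3)*log(2)/5 + 297/200
F(3) = -43/576 + sqrt(2)/144 + 8*log(2)/3

f breaks at 1/2, 1 into 3 integrals to sum
segment 0 to 1/2 holds t**(3/2); add its integral
on [1/2, 1): add ∫ 3*t·t^(s-1) dt
between 1 and 2 the integrand is log(t)·t^(s-1)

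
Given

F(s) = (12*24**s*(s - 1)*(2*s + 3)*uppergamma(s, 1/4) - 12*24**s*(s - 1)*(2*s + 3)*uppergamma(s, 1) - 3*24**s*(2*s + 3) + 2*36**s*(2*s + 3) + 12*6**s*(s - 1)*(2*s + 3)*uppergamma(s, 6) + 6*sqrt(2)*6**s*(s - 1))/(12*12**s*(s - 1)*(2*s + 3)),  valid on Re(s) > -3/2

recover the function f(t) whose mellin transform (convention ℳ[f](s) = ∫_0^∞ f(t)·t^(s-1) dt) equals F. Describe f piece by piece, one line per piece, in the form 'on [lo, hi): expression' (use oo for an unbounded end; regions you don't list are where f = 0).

along the cuts 1/2, 2, 3, ℳ[f](s) splits into 4 integrals
over [0, 1/2), the kernel integral of t**(3/2) enters the sum
∫ exp(-t/2)·t^(s-1) over [1/2, 2)
segment [2, 3) carries 1/(2*t); integrate it
segment [3, ∞) carries exp(-2*t); integrate it

on [0, 1/2): t**(3/2)
on [1/2, 2): exp(-t/2)
on [2, 3): 1/(2*t)
on [3, oo): exp(-2*t)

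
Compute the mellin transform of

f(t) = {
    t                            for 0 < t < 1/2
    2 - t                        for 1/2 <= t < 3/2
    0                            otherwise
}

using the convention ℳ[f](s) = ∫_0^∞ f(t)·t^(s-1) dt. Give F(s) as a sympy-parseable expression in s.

(3**s*s + 4*3**s - 2*s - 4)/(2*2**s*s*(s + 1))
  Re(s) > -1

cuts at 1/2: linearity sums the 2 kernel integrals
segment [0, 1/2) carries t; integrate it
between 1/2 and 3/2 the integrand is (2 - t)·t^(s-1)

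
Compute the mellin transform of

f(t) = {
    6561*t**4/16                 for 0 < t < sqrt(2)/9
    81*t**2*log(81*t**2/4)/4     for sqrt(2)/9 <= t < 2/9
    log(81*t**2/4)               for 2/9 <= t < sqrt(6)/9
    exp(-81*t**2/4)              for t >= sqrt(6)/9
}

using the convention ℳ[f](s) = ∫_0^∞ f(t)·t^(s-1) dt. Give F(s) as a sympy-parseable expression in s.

2**(s/2)*(2*2**(s/2)*s**2*(s + 4)*(s**2 + 4*s + 4)*uppergamma(s/2, 3/2) - 8*2**(s/2)*s**2*(s + 4) + 8*2**(s/2)*(s + 4)*(s**2 + 4*s + 4) + 3**(s/2)*s*(s + 4)*(-4*log(2) + 4*log(3))*(s**2 + 4*s + 4) - 8*3**(s/2)*(s + 4)*(s**2 + 4*s + 4) + s**3*(s + 4)*log(4) + 4*s**2*(s + 4)*log(2) + 4*s**2*(s + 4) + s**2*(s**2 + 4*s + 4))/(4*9**s*s**2*(s + 4)*(s**2 + 4*s + 4))
  Re(s) > -4

undo the common scale on t: 81*t**4 on [0, sqrt(2)/6); 9*t**2*log(9*t**2) on [sqrt(2)/6, 1/3); log(9*t**2) on [1/3, sqrt(6)/6); …
back out the common scale on t: t**4 on [0, sqrt(2)/2); t**2*log(t**2) on [sqrt(2)/2, 1); log(t**2) on [1, sqrt(6)/2); …
peel off the power substitution: t**2 on [0, 1/2); t*log(t) on [1/2, 1); log(t) on [1, 3/2); …
slice at sqrt(2)/9, 2/9, sqrt(6)/9, transform all 4 pieces, and sum them
the [0, sqrt(2)/9) slice contributes ∫ 6561*t**4/16·t^(s-1) dt
on [sqrt(2)/9, 2/9): add ∫ 81*t**2*log(81*t**2/4)/4·t^(s-1) dt
∫ over [2/9, sqrt(6)/9) of log(81*t**2/4)·t^(s-1) joins the sum
over [sqrt(6)/9, ∞), the kernel integral of exp(-81*t**2/4) enters the sum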